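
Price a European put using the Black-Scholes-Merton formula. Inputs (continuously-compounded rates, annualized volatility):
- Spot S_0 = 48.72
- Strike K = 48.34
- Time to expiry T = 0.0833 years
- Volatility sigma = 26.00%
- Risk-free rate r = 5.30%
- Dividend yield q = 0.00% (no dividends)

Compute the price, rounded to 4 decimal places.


d1 = (ln(S/K) + (r - q + 0.5*sigma^2) * T) / (sigma * sqrt(T)) = 0.20070074
d2 = d1 - sigma * sqrt(T) = 0.12566021
exp(-rT) = 0.99559483; exp(-qT) = 1.00000000
P = K * exp(-rT) * N(-d2) - S_0 * exp(-qT) * N(-d1)
N(-d1) = 0.42046629; N(-d2) = 0.45000045
P = 48.3400 * 0.99559483 * 0.45000045 - 48.7200 * 1.00000000 * 0.42046629 = 1.1721

Answer: Price = 1.1721


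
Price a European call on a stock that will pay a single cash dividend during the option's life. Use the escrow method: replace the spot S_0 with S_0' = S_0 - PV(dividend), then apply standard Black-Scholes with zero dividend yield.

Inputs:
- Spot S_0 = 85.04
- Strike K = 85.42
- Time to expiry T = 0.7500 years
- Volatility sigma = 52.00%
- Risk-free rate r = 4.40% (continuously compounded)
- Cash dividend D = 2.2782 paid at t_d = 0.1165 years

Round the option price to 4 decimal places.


Answer: Price = 14.7981

Derivation:
PV(D) = D * exp(-r * t_d) = 2.2782 * 0.99488712 = 2.26655183
S_0' = S_0 - PV(D) = 85.0400 - 2.26655183 = 82.77344817
d1 = (ln(S_0'/K) + (r + sigma^2/2)*T) / (sigma*sqrt(T)) = 0.22855758
d2 = d1 - sigma*sqrt(T) = -0.22177563
exp(-rT) = 0.96753856
N(d1) = 0.59039360; N(d2) = 0.41224428
C = S_0' * N(d1) - K * exp(-rT) * N(d2) = 82.77344817 * 0.59039360 - 85.4200 * 0.96753856 * 0.41224428 = 14.7981


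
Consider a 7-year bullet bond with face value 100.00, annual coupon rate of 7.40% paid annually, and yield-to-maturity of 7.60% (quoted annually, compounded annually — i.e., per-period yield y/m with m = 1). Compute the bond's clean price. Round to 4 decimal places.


Answer: Price = 98.9443

Derivation:
Coupon per period c = face * coupon_rate / m = 7.400000
Periods per year m = 1; per-period yield y/m = 0.076000
Number of cashflows N = 7
Cashflows (t years, CF_t, discount factor 1/(1+y/m)^(m*t), PV):
  t = 1.0000: CF_t = 7.400000, DF = 0.929368, PV = 6.877323
  t = 2.0000: CF_t = 7.400000, DF = 0.863725, PV = 6.391565
  t = 3.0000: CF_t = 7.400000, DF = 0.802718, PV = 5.940116
  t = 4.0000: CF_t = 7.400000, DF = 0.746021, PV = 5.520554
  t = 5.0000: CF_t = 7.400000, DF = 0.693328, PV = 5.130626
  t = 6.0000: CF_t = 7.400000, DF = 0.644357, PV = 4.768240
  t = 7.0000: CF_t = 107.400000, DF = 0.598845, PV = 64.315905
Price P = sum_t PV_t = 98.944328


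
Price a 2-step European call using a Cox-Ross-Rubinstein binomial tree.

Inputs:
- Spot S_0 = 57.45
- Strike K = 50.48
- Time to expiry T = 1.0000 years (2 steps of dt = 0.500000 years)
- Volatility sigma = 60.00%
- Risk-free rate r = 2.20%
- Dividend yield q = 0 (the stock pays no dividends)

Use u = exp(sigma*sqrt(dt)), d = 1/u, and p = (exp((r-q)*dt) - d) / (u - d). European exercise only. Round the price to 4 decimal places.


Answer: Price = V(0,0) = 16.9396

Derivation:
dt = T/N = 0.500000
u = exp(sigma*sqrt(dt)) = 1.528465; d = 1/u = 0.654251
p = (exp((r-q)*dt) - d) / (u - d) = 0.408149
Discount per step: exp(-r*dt) = 0.989060
Stock lattice S(k, i) with i counting down-moves:
  k=0: S(0,0) = 57.4500
  k=1: S(1,0) = 87.8103; S(1,1) = 37.5867
  k=2: S(2,0) = 134.2150; S(2,1) = 57.4500; S(2,2) = 24.5912
Terminal payoffs V(N, i) = max(S_T - K, 0):
  V(2,0) = 83.735020; V(2,1) = 6.970000; V(2,2) = 0.000000
Backward induction: V(k, i) = exp(-r*dt) * [p * V(k+1, i) + (1-p) * V(k+1, i+1)].
  V(1,0) = exp(-r*dt) * [p*83.735020 + (1-p)*6.970000] = 37.882561
  V(1,1) = exp(-r*dt) * [p*6.970000 + (1-p)*0.000000] = 2.813677
  V(0,0) = exp(-r*dt) * [p*37.882561 + (1-p)*2.813677] = 16.939644


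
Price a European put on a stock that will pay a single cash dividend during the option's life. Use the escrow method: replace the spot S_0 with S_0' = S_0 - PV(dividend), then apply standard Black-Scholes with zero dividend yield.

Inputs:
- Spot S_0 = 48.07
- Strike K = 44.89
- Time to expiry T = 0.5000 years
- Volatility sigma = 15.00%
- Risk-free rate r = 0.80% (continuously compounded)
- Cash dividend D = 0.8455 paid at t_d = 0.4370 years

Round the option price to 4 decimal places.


PV(D) = D * exp(-r * t_d) = 0.8455 * 0.99651010 = 0.84254929
S_0' = S_0 - PV(D) = 48.0700 - 0.84254929 = 47.22745071
d1 = (ln(S_0'/K) + (r + sigma^2/2)*T) / (sigma*sqrt(T)) = 0.56931763
d2 = d1 - sigma*sqrt(T) = 0.46325161
exp(-rT) = 0.99600799
N(-d1) = 0.28457030; N(-d2) = 0.32159201
P = K * exp(-rT) * N(-d2) - S_0' * N(-d1) = 44.8900 * 0.99600799 * 0.32159201 - 47.22745071 * 0.28457030 = 0.9391

Answer: Price = 0.9391


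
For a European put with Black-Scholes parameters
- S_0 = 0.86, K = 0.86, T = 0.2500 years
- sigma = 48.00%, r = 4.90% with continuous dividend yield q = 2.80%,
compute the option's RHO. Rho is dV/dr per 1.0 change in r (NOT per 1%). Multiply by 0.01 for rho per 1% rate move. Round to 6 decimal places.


Answer: Rho = -0.114492

Derivation:
d1 = 0.1418750000; d2 = -0.0981250000
phi(d1) = 0.3949473591; exp(-qT) = 0.9930244429; exp(-rT) = 0.9878247258
N(-d2) = 0.5390834819
Rho = -K*T*exp(-rT)*N(-d2) = -0.8600 * 0.2500 * 0.9878247258 * 0.5390834819 = -0.114492


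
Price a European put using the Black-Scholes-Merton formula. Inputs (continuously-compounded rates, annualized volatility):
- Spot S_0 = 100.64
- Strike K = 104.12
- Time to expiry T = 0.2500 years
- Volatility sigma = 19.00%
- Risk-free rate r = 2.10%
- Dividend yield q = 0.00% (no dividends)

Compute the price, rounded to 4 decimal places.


d1 = (ln(S/K) + (r - q + 0.5*sigma^2) * T) / (sigma * sqrt(T)) = -0.25507144
d2 = d1 - sigma * sqrt(T) = -0.35007144
exp(-rT) = 0.99476376; exp(-qT) = 1.00000000
P = K * exp(-rT) * N(-d2) - S_0 * exp(-qT) * N(-d1)
N(-d1) = 0.60066604; N(-d2) = 0.63685746
P = 104.1200 * 0.99476376 * 0.63685746 - 100.6400 * 1.00000000 * 0.60066604 = 5.5114

Answer: Price = 5.5114


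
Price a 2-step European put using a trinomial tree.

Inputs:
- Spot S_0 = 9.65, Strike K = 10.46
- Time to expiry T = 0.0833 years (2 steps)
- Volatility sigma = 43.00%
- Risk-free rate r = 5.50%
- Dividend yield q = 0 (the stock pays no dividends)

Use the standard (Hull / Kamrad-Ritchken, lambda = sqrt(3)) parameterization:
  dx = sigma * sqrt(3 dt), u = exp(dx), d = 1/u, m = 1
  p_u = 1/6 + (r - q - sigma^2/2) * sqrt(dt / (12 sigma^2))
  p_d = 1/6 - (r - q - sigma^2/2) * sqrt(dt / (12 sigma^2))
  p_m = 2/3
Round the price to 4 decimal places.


Answer: Price = V(0,0) = 0.9962

Derivation:
dt = T/N = 0.041650; dx = sigma*sqrt(3*dt) = 0.151998
u = exp(dx) = 1.164157; d = 1/u = 0.858990
p_u = 0.161536, p_m = 0.666667, p_d = 0.171798
Discount per step: exp(-r*dt) = 0.997712
Stock lattice S(k, j) with j the centered position index:
  k=0: S(0,+0) = 9.6500
  k=1: S(1,-1) = 8.2893; S(1,+0) = 9.6500; S(1,+1) = 11.2341
  k=2: S(2,-2) = 7.1204; S(2,-1) = 8.2893; S(2,+0) = 9.6500; S(2,+1) = 11.2341; S(2,+2) = 13.0783
Terminal payoffs V(N, j) = max(K - S_T, 0):
  V(2,-2) = 3.339608; V(2,-1) = 2.170743; V(2,+0) = 0.810000; V(2,+1) = 0.000000; V(2,+2) = 0.000000
Backward induction: V(k, j) = exp(-r*dt) * [p_u * V(k+1, j+1) + p_m * V(k+1, j) + p_d * V(k+1, j-1)]
  V(1,-1) = exp(-r*dt) * [p_u*0.810000 + p_m*2.170743 + p_d*3.339608] = 2.146819
  V(1,+0) = exp(-r*dt) * [p_u*0.000000 + p_m*0.810000 + p_d*2.170743] = 0.910840
  V(1,+1) = exp(-r*dt) * [p_u*0.000000 + p_m*0.000000 + p_d*0.810000] = 0.138838
  V(0,+0) = exp(-r*dt) * [p_u*0.138838 + p_m*0.910840 + p_d*2.146819] = 0.996187


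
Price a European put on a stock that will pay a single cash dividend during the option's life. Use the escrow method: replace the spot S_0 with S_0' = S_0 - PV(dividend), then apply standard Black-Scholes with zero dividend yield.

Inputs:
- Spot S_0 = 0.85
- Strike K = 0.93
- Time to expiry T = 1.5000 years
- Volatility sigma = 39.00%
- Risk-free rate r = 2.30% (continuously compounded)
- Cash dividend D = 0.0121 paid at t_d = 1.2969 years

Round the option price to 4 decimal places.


Answer: Price = 0.1957

Derivation:
PV(D) = D * exp(-r * t_d) = 0.0121 * 0.97061179 = 0.01174440
S_0' = S_0 - PV(D) = 0.8500 - 0.01174440 = 0.83825560
d1 = (ln(S_0'/K) + (r + sigma^2/2)*T) / (sigma*sqrt(T)) = 0.09361128
d2 = d1 - sigma*sqrt(T) = -0.38403922
exp(-rT) = 0.96608834
N(-d1) = 0.46270897; N(-d2) = 0.64952531
P = K * exp(-rT) * N(-d2) - S_0' * N(-d1) = 0.9300 * 0.96608834 * 0.64952531 - 0.83825560 * 0.46270897 = 0.1957


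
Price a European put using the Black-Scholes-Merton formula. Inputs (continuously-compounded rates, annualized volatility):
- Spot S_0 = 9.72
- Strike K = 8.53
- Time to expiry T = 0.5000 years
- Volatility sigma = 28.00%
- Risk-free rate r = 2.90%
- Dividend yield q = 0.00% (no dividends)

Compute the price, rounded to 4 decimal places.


Answer: Price = 0.2411

Derivation:
d1 = (ln(S/K) + (r - q + 0.5*sigma^2) * T) / (sigma * sqrt(T)) = 0.83184172
d2 = d1 - sigma * sqrt(T) = 0.63385182
exp(-rT) = 0.98560462; exp(-qT) = 1.00000000
P = K * exp(-rT) * N(-d2) - S_0 * exp(-qT) * N(-d1)
N(-d1) = 0.20274915; N(-d2) = 0.26308877
P = 8.5300 * 0.98560462 * 0.26308877 - 9.7200 * 1.00000000 * 0.20274915 = 0.2411


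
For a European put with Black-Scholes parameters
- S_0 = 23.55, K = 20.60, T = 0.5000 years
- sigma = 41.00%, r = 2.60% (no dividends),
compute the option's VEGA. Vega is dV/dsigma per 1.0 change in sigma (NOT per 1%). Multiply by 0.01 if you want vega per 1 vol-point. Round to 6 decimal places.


Answer: Vega = 5.373237

Derivation:
d1 = 0.6514341763; d2 = 0.3615203960
phi(d1) = 0.3226710886; exp(-qT) = 1.0000000000; exp(-rT) = 0.9870841350
Vega = S * exp(-qT) * phi(d1) * sqrt(T) = 23.5500 * 1.0000000000 * 0.3226710886 * 0.7071067812 = 5.373237


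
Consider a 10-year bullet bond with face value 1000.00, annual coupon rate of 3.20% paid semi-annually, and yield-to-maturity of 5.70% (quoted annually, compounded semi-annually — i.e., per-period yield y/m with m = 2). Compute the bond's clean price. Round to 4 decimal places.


Answer: Price = 811.4261

Derivation:
Coupon per period c = face * coupon_rate / m = 16.000000
Periods per year m = 2; per-period yield y/m = 0.028500
Number of cashflows N = 20
Cashflows (t years, CF_t, discount factor 1/(1+y/m)^(m*t), PV):
  t = 0.5000: CF_t = 16.000000, DF = 0.972290, PV = 15.556636
  t = 1.0000: CF_t = 16.000000, DF = 0.945347, PV = 15.125557
  t = 1.5000: CF_t = 16.000000, DF = 0.919152, PV = 14.706424
  t = 2.0000: CF_t = 16.000000, DF = 0.893682, PV = 14.298906
  t = 2.5000: CF_t = 16.000000, DF = 0.868917, PV = 13.902679
  t = 3.0000: CF_t = 16.000000, DF = 0.844840, PV = 13.517432
  t = 3.5000: CF_t = 16.000000, DF = 0.821429, PV = 13.142861
  t = 4.0000: CF_t = 16.000000, DF = 0.798667, PV = 12.778669
  t = 4.5000: CF_t = 16.000000, DF = 0.776536, PV = 12.424569
  t = 5.0000: CF_t = 16.000000, DF = 0.755018, PV = 12.080281
  t = 5.5000: CF_t = 16.000000, DF = 0.734096, PV = 11.745533
  t = 6.0000: CF_t = 16.000000, DF = 0.713754, PV = 11.420061
  t = 6.5000: CF_t = 16.000000, DF = 0.693976, PV = 11.103608
  t = 7.0000: CF_t = 16.000000, DF = 0.674745, PV = 10.795924
  t = 7.5000: CF_t = 16.000000, DF = 0.656048, PV = 10.496767
  t = 8.0000: CF_t = 16.000000, DF = 0.637869, PV = 10.205899
  t = 8.5000: CF_t = 16.000000, DF = 0.620193, PV = 9.923090
  t = 9.0000: CF_t = 16.000000, DF = 0.603007, PV = 9.648119
  t = 9.5000: CF_t = 16.000000, DF = 0.586298, PV = 9.380767
  t = 10.0000: CF_t = 1016.000000, DF = 0.570051, PV = 579.172306
Price P = sum_t PV_t = 811.426089


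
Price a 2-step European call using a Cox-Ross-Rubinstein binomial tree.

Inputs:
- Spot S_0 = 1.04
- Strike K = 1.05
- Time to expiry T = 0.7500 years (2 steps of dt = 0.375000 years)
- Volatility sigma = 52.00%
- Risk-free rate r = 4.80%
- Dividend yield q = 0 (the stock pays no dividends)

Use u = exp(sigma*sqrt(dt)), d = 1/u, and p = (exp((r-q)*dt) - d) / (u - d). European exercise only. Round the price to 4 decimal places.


dt = T/N = 0.375000
u = exp(sigma*sqrt(dt)) = 1.374972; d = 1/u = 0.727287
p = (exp((r-q)*dt) - d) / (u - d) = 0.449100
Discount per step: exp(-r*dt) = 0.982161
Stock lattice S(k, i) with i counting down-moves:
  k=0: S(0,0) = 1.0400
  k=1: S(1,0) = 1.4300; S(1,1) = 0.7564
  k=2: S(2,0) = 1.9662; S(2,1) = 1.0400; S(2,2) = 0.5501
Terminal payoffs V(N, i) = max(S_T - K, 0):
  V(2,0) = 0.916171; V(2,1) = 0.000000; V(2,2) = 0.000000
Backward induction: V(k, i) = exp(-r*dt) * [p * V(k+1, i) + (1-p) * V(k+1, i+1)].
  V(1,0) = exp(-r*dt) * [p*0.916171 + (1-p)*0.000000] = 0.404113
  V(1,1) = exp(-r*dt) * [p*0.000000 + (1-p)*0.000000] = 0.000000
  V(0,0) = exp(-r*dt) * [p*0.404113 + (1-p)*0.000000] = 0.178250

Answer: Price = V(0,0) = 0.1782


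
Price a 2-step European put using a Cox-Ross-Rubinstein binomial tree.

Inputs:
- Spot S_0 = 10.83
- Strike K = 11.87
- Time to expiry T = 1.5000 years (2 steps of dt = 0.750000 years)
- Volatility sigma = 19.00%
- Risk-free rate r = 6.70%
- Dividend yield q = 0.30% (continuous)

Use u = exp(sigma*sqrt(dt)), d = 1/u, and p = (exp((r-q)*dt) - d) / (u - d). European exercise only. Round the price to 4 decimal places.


dt = T/N = 0.750000
u = exp(sigma*sqrt(dt)) = 1.178856; d = 1/u = 0.848280
p = (exp((r-q)*dt) - d) / (u - d) = 0.607698
Discount per step: exp(-r*dt) = 0.950992
Stock lattice S(k, i) with i counting down-moves:
  k=0: S(0,0) = 10.8300
  k=1: S(1,0) = 12.7670; S(1,1) = 9.1869
  k=2: S(2,0) = 15.0505; S(2,1) = 10.8300; S(2,2) = 7.7930
Terminal payoffs V(N, i) = max(K - S_T, 0):
  V(2,0) = 0.000000; V(2,1) = 1.040000; V(2,2) = 4.076965
Backward induction: V(k, i) = exp(-r*dt) * [p * V(k+1, i) + (1-p) * V(k+1, i+1)].
  V(1,0) = exp(-r*dt) * [p*0.000000 + (1-p)*1.040000] = 0.387999
  V(1,1) = exp(-r*dt) * [p*1.040000 + (1-p)*4.076965] = 2.122049
  V(0,0) = exp(-r*dt) * [p*0.387999 + (1-p)*2.122049] = 1.015915

Answer: Price = V(0,0) = 1.0159


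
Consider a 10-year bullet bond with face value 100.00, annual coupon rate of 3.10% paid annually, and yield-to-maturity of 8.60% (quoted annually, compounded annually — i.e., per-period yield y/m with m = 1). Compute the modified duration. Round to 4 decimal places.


Coupon per period c = face * coupon_rate / m = 3.100000
Periods per year m = 1; per-period yield y/m = 0.086000
Number of cashflows N = 10
Cashflows (t years, CF_t, discount factor 1/(1+y/m)^(m*t), PV):
  t = 1.0000: CF_t = 3.100000, DF = 0.920810, PV = 2.854512
  t = 2.0000: CF_t = 3.100000, DF = 0.847892, PV = 2.628464
  t = 3.0000: CF_t = 3.100000, DF = 0.780747, PV = 2.420317
  t = 4.0000: CF_t = 3.100000, DF = 0.718920, PV = 2.228653
  t = 5.0000: CF_t = 3.100000, DF = 0.661989, PV = 2.052166
  t = 6.0000: CF_t = 3.100000, DF = 0.609566, PV = 1.889656
  t = 7.0000: CF_t = 3.100000, DF = 0.561295, PV = 1.740015
  t = 8.0000: CF_t = 3.100000, DF = 0.516846, PV = 1.602223
  t = 9.0000: CF_t = 3.100000, DF = 0.475917, PV = 1.475344
  t = 10.0000: CF_t = 103.100000, DF = 0.438230, PV = 45.181476
Price P = sum_t PV_t = 64.072826
First compute Macaulay numerator sum_t t * PV_t:
  t * PV_t at t = 1.0000: 2.854512
  t * PV_t at t = 2.0000: 5.256928
  t * PV_t at t = 3.0000: 7.260950
  t * PV_t at t = 4.0000: 8.914611
  t * PV_t at t = 5.0000: 10.260832
  t * PV_t at t = 6.0000: 11.337936
  t * PV_t at t = 7.0000: 12.180103
  t * PV_t at t = 8.0000: 12.817788
  t * PV_t at t = 9.0000: 13.278095
  t * PV_t at t = 10.0000: 451.814758
Macaulay duration D = 535.976513 / 64.072826 = 8.365114
Modified duration = D / (1 + y/m) = 8.365114 / (1 + 0.086000) = 7.702684

Answer: Modified duration = 7.7027


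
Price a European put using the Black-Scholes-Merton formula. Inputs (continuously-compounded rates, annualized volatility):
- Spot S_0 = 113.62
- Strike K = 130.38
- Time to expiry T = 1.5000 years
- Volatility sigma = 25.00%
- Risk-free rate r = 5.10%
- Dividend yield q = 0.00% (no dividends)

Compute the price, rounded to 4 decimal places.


d1 = (ln(S/K) + (r - q + 0.5*sigma^2) * T) / (sigma * sqrt(T)) = -0.04643813
d2 = d1 - sigma * sqrt(T) = -0.35262435
exp(-rT) = 0.92635291; exp(-qT) = 1.00000000
P = K * exp(-rT) * N(-d2) - S_0 * exp(-qT) * N(-d1)
N(-d1) = 0.51851948; N(-d2) = 0.63781496
P = 130.3800 * 0.92635291 * 0.63781496 - 113.6200 * 1.00000000 * 0.51851948 = 18.1198

Answer: Price = 18.1198


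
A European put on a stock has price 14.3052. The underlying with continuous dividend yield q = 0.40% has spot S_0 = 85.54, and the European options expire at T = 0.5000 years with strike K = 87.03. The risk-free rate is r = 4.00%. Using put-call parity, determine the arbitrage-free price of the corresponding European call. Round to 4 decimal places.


Answer: Call price = 14.3676

Derivation:
Put-call parity: C - P = S_0 * exp(-qT) - K * exp(-rT).
S_0 * exp(-qT) = 85.5400 * 0.99800200 = 85.36909097
K * exp(-rT) = 87.0300 * 0.98019867 = 85.30669054
C = P + S*exp(-qT) - K*exp(-rT)
C = 14.3052 + 85.36909097 - 85.30669054 = 14.3676


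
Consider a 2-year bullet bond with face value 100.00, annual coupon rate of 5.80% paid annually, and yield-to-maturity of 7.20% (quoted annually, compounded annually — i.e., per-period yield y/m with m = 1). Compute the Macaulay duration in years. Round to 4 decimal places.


Answer: Macaulay duration = 1.9445 years

Derivation:
Coupon per period c = face * coupon_rate / m = 5.800000
Periods per year m = 1; per-period yield y/m = 0.072000
Number of cashflows N = 2
Cashflows (t years, CF_t, discount factor 1/(1+y/m)^(m*t), PV):
  t = 1.0000: CF_t = 5.800000, DF = 0.932836, PV = 5.410448
  t = 2.0000: CF_t = 105.800000, DF = 0.870183, PV = 92.065326
Price P = sum_t PV_t = 97.475774
Macaulay numerator sum_t t * PV_t:
  t * PV_t at t = 1.0000: 5.410448
  t * PV_t at t = 2.0000: 184.130653
Macaulay duration D = (sum_t t * PV_t) / P = 189.541100 / 97.475774 = 1.944494


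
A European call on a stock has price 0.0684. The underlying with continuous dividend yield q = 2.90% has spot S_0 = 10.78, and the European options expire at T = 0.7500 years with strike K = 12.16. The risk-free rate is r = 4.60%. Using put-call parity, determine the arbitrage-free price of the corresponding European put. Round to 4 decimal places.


Put-call parity: C - P = S_0 * exp(-qT) - K * exp(-rT).
S_0 * exp(-qT) = 10.7800 * 0.97848483 = 10.54806642
K * exp(-rT) = 12.1600 * 0.96608834 = 11.74763421
P = C - S*exp(-qT) + K*exp(-rT)
P = 0.0684 - 10.54806642 + 11.74763421 = 1.2680

Answer: Put price = 1.2680


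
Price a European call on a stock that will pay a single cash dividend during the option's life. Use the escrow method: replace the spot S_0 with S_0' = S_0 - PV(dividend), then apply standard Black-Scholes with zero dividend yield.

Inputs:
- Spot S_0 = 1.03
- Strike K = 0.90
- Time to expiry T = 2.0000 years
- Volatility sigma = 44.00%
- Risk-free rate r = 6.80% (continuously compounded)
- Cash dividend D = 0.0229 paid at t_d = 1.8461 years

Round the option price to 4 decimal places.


PV(D) = D * exp(-r * t_d) = 0.0229 * 0.88202507 = 0.02019837
S_0' = S_0 - PV(D) = 1.0300 - 0.02019837 = 1.00980163
d1 = (ln(S_0'/K) + (r + sigma^2/2)*T) / (sigma*sqrt(T)) = 0.71468314
d2 = d1 - sigma*sqrt(T) = 0.09242917
exp(-rT) = 0.87284263
N(d1) = 0.76259757; N(d2) = 0.53682147
C = S_0' * N(d1) - K * exp(-rT) * N(d2) = 1.00980163 * 0.76259757 - 0.9000 * 0.87284263 * 0.53682147 = 0.3484

Answer: Price = 0.3484


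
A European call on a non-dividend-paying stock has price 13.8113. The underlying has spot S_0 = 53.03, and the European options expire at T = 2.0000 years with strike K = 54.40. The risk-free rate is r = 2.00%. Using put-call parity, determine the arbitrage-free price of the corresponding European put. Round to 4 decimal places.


Put-call parity: C - P = S_0 * exp(-qT) - K * exp(-rT).
S_0 * exp(-qT) = 53.0300 * 1.00000000 = 53.03000000
K * exp(-rT) = 54.4000 * 0.96078944 = 52.26694549
P = C - S*exp(-qT) + K*exp(-rT)
P = 13.8113 - 53.03000000 + 52.26694549 = 13.0482

Answer: Put price = 13.0482


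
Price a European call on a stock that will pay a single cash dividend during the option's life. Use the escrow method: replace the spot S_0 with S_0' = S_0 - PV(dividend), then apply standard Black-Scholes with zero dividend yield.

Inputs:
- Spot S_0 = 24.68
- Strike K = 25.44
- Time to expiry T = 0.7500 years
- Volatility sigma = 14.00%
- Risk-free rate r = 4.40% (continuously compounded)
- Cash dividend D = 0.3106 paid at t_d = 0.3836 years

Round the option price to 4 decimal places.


PV(D) = D * exp(-r * t_d) = 0.3106 * 0.98326324 = 0.30540156
S_0' = S_0 - PV(D) = 24.6800 - 0.30540156 = 24.37459844
d1 = (ln(S_0'/K) + (r + sigma^2/2)*T) / (sigma*sqrt(T)) = -0.02005217
d2 = d1 - sigma*sqrt(T) = -0.14129572
exp(-rT) = 0.96753856
N(d1) = 0.49200088; N(d2) = 0.44381816
C = S_0' * N(d1) - K * exp(-rT) * N(d2) = 24.37459844 * 0.49200088 - 25.4400 * 0.96753856 * 0.44381816 = 1.0681

Answer: Price = 1.0681


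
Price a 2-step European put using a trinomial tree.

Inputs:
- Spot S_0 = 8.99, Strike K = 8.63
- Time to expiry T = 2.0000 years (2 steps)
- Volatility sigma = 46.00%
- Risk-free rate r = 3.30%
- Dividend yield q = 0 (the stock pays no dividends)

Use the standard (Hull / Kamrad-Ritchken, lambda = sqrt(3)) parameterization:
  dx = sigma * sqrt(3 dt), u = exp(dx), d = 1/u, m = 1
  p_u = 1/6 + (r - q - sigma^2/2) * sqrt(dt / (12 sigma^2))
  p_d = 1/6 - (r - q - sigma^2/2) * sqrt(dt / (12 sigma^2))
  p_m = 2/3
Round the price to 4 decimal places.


Answer: Price = V(0,0) = 1.5004

Derivation:
dt = T/N = 1.000000; dx = sigma*sqrt(3*dt) = 0.796743
u = exp(dx) = 2.218305; d = 1/u = 0.450795
p_u = 0.120981, p_m = 0.666667, p_d = 0.212353
Discount per step: exp(-r*dt) = 0.967539
Stock lattice S(k, j) with j the centered position index:
  k=0: S(0,+0) = 8.9900
  k=1: S(1,-1) = 4.0526; S(1,+0) = 8.9900; S(1,+1) = 19.9426
  k=2: S(2,-2) = 1.8269; S(2,-1) = 4.0526; S(2,+0) = 8.9900; S(2,+1) = 19.9426; S(2,+2) = 44.2387
Terminal payoffs V(N, j) = max(K - S_T, 0):
  V(2,-2) = 6.803090; V(2,-1) = 4.577356; V(2,+0) = 0.000000; V(2,+1) = 0.000000; V(2,+2) = 0.000000
Backward induction: V(k, j) = exp(-r*dt) * [p_u * V(k+1, j+1) + p_m * V(k+1, j) + p_d * V(k+1, j-1)]
  V(1,-1) = exp(-r*dt) * [p_u*0.000000 + p_m*4.577356 + p_d*6.803090] = 4.350271
  V(1,+0) = exp(-r*dt) * [p_u*0.000000 + p_m*0.000000 + p_d*4.577356] = 0.940461
  V(1,+1) = exp(-r*dt) * [p_u*0.000000 + p_m*0.000000 + p_d*0.000000] = 0.000000
  V(0,+0) = exp(-r*dt) * [p_u*0.000000 + p_m*0.940461 + p_d*4.350271] = 1.500425


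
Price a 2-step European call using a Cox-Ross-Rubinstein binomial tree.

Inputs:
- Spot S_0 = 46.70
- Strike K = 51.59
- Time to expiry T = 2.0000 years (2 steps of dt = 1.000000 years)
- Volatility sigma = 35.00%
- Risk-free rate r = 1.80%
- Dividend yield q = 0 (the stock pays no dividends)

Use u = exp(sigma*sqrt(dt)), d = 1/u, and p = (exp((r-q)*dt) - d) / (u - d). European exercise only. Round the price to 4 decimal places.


dt = T/N = 1.000000
u = exp(sigma*sqrt(dt)) = 1.419068; d = 1/u = 0.704688
p = (exp((r-q)*dt) - d) / (u - d) = 0.438807
Discount per step: exp(-r*dt) = 0.982161
Stock lattice S(k, i) with i counting down-moves:
  k=0: S(0,0) = 46.7000
  k=1: S(1,0) = 66.2705; S(1,1) = 32.9089
  k=2: S(2,0) = 94.0423; S(2,1) = 46.7000; S(2,2) = 23.1905
Terminal payoffs V(N, i) = max(S_T - K, 0):
  V(2,0) = 42.452251; V(2,1) = 0.000000; V(2,2) = 0.000000
Backward induction: V(k, i) = exp(-r*dt) * [p * V(k+1, i) + (1-p) * V(k+1, i+1)].
  V(1,0) = exp(-r*dt) * [p*42.452251 + (1-p)*0.000000] = 18.296045
  V(1,1) = exp(-r*dt) * [p*0.000000 + (1-p)*0.000000] = 0.000000
  V(0,0) = exp(-r*dt) * [p*18.296045 + (1-p)*0.000000] = 7.885218

Answer: Price = V(0,0) = 7.8852


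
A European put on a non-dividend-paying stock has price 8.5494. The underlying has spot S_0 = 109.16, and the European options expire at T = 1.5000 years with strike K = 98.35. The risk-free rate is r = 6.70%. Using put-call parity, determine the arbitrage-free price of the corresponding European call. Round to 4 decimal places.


Answer: Call price = 28.7631

Derivation:
Put-call parity: C - P = S_0 * exp(-qT) - K * exp(-rT).
S_0 * exp(-qT) = 109.1600 * 1.00000000 = 109.16000000
K * exp(-rT) = 98.3500 * 0.90438511 = 88.94627581
C = P + S*exp(-qT) - K*exp(-rT)
C = 8.5494 + 109.16000000 - 88.94627581 = 28.7631


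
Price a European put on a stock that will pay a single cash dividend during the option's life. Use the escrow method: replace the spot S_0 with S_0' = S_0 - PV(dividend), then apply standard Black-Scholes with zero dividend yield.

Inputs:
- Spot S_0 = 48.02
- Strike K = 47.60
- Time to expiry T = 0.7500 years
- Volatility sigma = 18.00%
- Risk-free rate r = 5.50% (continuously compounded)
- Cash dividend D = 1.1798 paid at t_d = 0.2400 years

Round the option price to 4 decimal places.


Answer: Price = 2.3230

Derivation:
PV(D) = D * exp(-r * t_d) = 1.1798 * 0.98688674 = 1.16432897
S_0' = S_0 - PV(D) = 48.0200 - 1.16432897 = 46.85567103
d1 = (ln(S_0'/K) + (r + sigma^2/2)*T) / (sigma*sqrt(T)) = 0.24145614
d2 = d1 - sigma*sqrt(T) = 0.08557156
exp(-rT) = 0.95958920
N(-d1) = 0.40460080; N(-d2) = 0.46590350
P = K * exp(-rT) * N(-d2) - S_0' * N(-d1) = 47.6000 * 0.95958920 * 0.46590350 - 46.85567103 * 0.40460080 = 2.3230


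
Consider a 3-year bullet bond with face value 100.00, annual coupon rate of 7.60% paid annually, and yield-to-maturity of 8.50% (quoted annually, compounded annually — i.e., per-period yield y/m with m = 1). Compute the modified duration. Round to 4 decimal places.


Answer: Modified duration = 2.5719

Derivation:
Coupon per period c = face * coupon_rate / m = 7.600000
Periods per year m = 1; per-period yield y/m = 0.085000
Number of cashflows N = 3
Cashflows (t years, CF_t, discount factor 1/(1+y/m)^(m*t), PV):
  t = 1.0000: CF_t = 7.600000, DF = 0.921659, PV = 7.004608
  t = 2.0000: CF_t = 7.600000, DF = 0.849455, PV = 6.455860
  t = 3.0000: CF_t = 107.600000, DF = 0.782908, PV = 84.240911
Price P = sum_t PV_t = 97.701380
First compute Macaulay numerator sum_t t * PV_t:
  t * PV_t at t = 1.0000: 7.004608
  t * PV_t at t = 2.0000: 12.911720
  t * PV_t at t = 3.0000: 252.722734
Macaulay duration D = 272.639063 / 97.701380 = 2.790534
Modified duration = D / (1 + y/m) = 2.790534 / (1 + 0.085000) = 2.571921


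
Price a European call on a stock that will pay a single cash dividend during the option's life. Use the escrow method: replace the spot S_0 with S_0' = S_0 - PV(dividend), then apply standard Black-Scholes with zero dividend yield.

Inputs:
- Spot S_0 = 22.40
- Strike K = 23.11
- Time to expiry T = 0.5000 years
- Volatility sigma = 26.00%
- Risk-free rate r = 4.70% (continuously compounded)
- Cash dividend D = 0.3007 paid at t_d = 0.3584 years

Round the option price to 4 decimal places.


Answer: Price = 1.4123

Derivation:
PV(D) = D * exp(-r * t_d) = 0.3007 * 0.98329628 = 0.29567719
S_0' = S_0 - PV(D) = 22.4000 - 0.29567719 = 22.10432281
d1 = (ln(S_0'/K) + (r + sigma^2/2)*T) / (sigma*sqrt(T)) = -0.02225881
d2 = d1 - sigma*sqrt(T) = -0.20610657
exp(-rT) = 0.97677397
N(d1) = 0.49112075; N(d2) = 0.41835383
C = S_0' * N(d1) - K * exp(-rT) * N(d2) = 22.10432281 * 0.49112075 - 23.1100 * 0.97677397 * 0.41835383 = 1.4123


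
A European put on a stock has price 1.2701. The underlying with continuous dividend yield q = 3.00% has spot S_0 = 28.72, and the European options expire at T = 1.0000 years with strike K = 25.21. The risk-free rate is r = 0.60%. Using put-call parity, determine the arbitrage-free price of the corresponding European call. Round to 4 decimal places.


Answer: Call price = 4.0821

Derivation:
Put-call parity: C - P = S_0 * exp(-qT) - K * exp(-rT).
S_0 * exp(-qT) = 28.7200 * 0.97044553 = 27.87119572
K * exp(-rT) = 25.2100 * 0.99401796 = 25.05919287
C = P + S*exp(-qT) - K*exp(-rT)
C = 1.2701 + 27.87119572 - 25.05919287 = 4.0821


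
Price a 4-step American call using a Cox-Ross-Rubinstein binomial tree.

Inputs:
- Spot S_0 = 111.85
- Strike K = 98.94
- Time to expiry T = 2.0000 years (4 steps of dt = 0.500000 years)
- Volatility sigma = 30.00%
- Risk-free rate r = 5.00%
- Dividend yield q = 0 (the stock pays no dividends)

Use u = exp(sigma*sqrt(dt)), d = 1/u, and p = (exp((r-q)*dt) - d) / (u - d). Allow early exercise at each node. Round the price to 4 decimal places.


Answer: Price = V(0,0) = 30.7471

Derivation:
dt = T/N = 0.500000
u = exp(sigma*sqrt(dt)) = 1.236311; d = 1/u = 0.808858
p = (exp((r-q)*dt) - d) / (u - d) = 0.506388
Discount per step: exp(-r*dt) = 0.975310
Stock lattice S(k, i) with i counting down-moves:
  k=0: S(0,0) = 111.8500
  k=1: S(1,0) = 138.2814; S(1,1) = 90.4708
  k=2: S(2,0) = 170.9588; S(2,1) = 111.8500; S(2,2) = 73.1780
  k=3: S(3,0) = 211.3583; S(3,1) = 138.2814; S(3,2) = 90.4708; S(3,3) = 59.1906
  k=4: S(4,0) = 261.3046; S(4,1) = 170.9588; S(4,2) = 111.8500; S(4,3) = 73.1780; S(4,4) = 47.8768
Terminal payoffs V(N, i) = max(S_T - K, 0):
  V(4,0) = 162.364613; V(4,1) = 72.018828; V(4,2) = 12.910000; V(4,3) = 0.000000; V(4,4) = 0.000000
Backward induction: V(k, i) = exp(-r*dt) * [p * V(k+1, i) + (1-p) * V(k+1, i+1)]; then take max(V_cont, immediate exercise) for American.
  V(3,0) = exp(-r*dt) * [p*162.364613 + (1-p)*72.018828] = 114.861136; exercise = 112.418299; V(3,0) = max -> 114.861136
  V(3,1) = exp(-r*dt) * [p*72.018828 + (1-p)*12.910000] = 41.784235; exercise = 39.341398; V(3,1) = max -> 41.784235
  V(3,2) = exp(-r*dt) * [p*12.910000 + (1-p)*0.000000] = 6.376060; exercise = 0.000000; V(3,2) = max -> 6.376060
  V(3,3) = exp(-r*dt) * [p*0.000000 + (1-p)*0.000000] = 0.000000; exercise = 0.000000; V(3,3) = max -> 0.000000
  V(2,0) = exp(-r*dt) * [p*114.861136 + (1-p)*41.784235] = 76.844189; exercise = 72.018828; V(2,0) = max -> 76.844189
  V(2,1) = exp(-r*dt) * [p*41.784235 + (1-p)*6.376060] = 23.706213; exercise = 12.910000; V(2,1) = max -> 23.706213
  V(2,2) = exp(-r*dt) * [p*6.376060 + (1-p)*0.000000] = 3.149042; exercise = 0.000000; V(2,2) = max -> 3.149042
  V(1,0) = exp(-r*dt) * [p*76.844189 + (1-p)*23.706213] = 49.364972; exercise = 39.341398; V(1,0) = max -> 49.364972
  V(1,1) = exp(-r*dt) * [p*23.706213 + (1-p)*3.149042] = 13.224178; exercise = 0.000000; V(1,1) = max -> 13.224178
  V(0,0) = exp(-r*dt) * [p*49.364972 + (1-p)*13.224178] = 30.747080; exercise = 12.910000; V(0,0) = max -> 30.747080


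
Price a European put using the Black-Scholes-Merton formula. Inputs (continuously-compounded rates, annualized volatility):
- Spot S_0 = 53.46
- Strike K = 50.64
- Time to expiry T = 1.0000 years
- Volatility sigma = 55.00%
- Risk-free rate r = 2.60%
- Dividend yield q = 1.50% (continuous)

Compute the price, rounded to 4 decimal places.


Answer: Price = 9.4650

Derivation:
d1 = (ln(S/K) + (r - q + 0.5*sigma^2) * T) / (sigma * sqrt(T)) = 0.39353079
d2 = d1 - sigma * sqrt(T) = -0.15646921
exp(-rT) = 0.97433509; exp(-qT) = 0.98511194
P = K * exp(-rT) * N(-d2) - S_0 * exp(-qT) * N(-d1)
N(-d1) = 0.34696374; N(-d2) = 0.56216841
P = 50.6400 * 0.97433509 * 0.56216841 - 53.4600 * 0.98511194 * 0.34696374 = 9.4650


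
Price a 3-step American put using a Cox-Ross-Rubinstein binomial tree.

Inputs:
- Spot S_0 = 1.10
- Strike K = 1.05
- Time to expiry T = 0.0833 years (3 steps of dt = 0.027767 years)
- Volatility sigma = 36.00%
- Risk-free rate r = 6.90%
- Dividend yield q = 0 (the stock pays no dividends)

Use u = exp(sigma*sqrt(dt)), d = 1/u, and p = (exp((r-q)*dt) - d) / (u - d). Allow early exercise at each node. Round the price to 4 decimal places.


dt = T/N = 0.027767
u = exp(sigma*sqrt(dt)) = 1.061824; d = 1/u = 0.941776
p = (exp((r-q)*dt) - d) / (u - d) = 0.500982
Discount per step: exp(-r*dt) = 0.998086
Stock lattice S(k, i) with i counting down-moves:
  k=0: S(0,0) = 1.1000
  k=1: S(1,0) = 1.1680; S(1,1) = 1.0360
  k=2: S(2,0) = 1.2402; S(2,1) = 1.1000; S(2,2) = 0.9756
  k=3: S(3,0) = 1.3169; S(3,1) = 1.1680; S(3,2) = 1.0360; S(3,3) = 0.9188
Terminal payoffs V(N, i) = max(K - S_T, 0):
  V(3,0) = 0.000000; V(3,1) = 0.000000; V(3,2) = 0.014047; V(3,3) = 0.131170
Backward induction: V(k, i) = exp(-r*dt) * [p * V(k+1, i) + (1-p) * V(k+1, i+1)]; then take max(V_cont, immediate exercise) for American.
  V(2,0) = exp(-r*dt) * [p*0.000000 + (1-p)*0.000000] = 0.000000; exercise = 0.000000; V(2,0) = max -> 0.000000
  V(2,1) = exp(-r*dt) * [p*0.000000 + (1-p)*0.014047] = 0.006996; exercise = 0.000000; V(2,1) = max -> 0.006996
  V(2,2) = exp(-r*dt) * [p*0.014047 + (1-p)*0.131170] = 0.072354; exercise = 0.074364; V(2,2) = max -> 0.074364
  V(1,0) = exp(-r*dt) * [p*0.000000 + (1-p)*0.006996] = 0.003484; exercise = 0.000000; V(1,0) = max -> 0.003484
  V(1,1) = exp(-r*dt) * [p*0.006996 + (1-p)*0.074364] = 0.040536; exercise = 0.014047; V(1,1) = max -> 0.040536
  V(0,0) = exp(-r*dt) * [p*0.003484 + (1-p)*0.040536] = 0.021932; exercise = 0.000000; V(0,0) = max -> 0.021932

Answer: Price = V(0,0) = 0.0219


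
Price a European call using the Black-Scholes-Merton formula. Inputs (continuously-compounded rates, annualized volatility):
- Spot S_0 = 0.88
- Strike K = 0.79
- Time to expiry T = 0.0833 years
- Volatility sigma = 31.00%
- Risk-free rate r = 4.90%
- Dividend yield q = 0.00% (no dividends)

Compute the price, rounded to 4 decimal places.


d1 = (ln(S/K) + (r - q + 0.5*sigma^2) * T) / (sigma * sqrt(T)) = 1.29620457
d2 = d1 - sigma * sqrt(T) = 1.20673317
exp(-rT) = 0.99592662; exp(-qT) = 1.00000000
C = S_0 * exp(-qT) * N(d1) - K * exp(-rT) * N(d2)
N(d1) = 0.90254749; N(d2) = 0.88623254
C = 0.8800 * 1.00000000 * 0.90254749 - 0.7900 * 0.99592662 * 0.88623254 = 0.0970

Answer: Price = 0.0970


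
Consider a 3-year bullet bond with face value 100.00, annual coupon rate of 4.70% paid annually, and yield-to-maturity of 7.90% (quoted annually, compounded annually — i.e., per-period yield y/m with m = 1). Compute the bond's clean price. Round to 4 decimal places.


Coupon per period c = face * coupon_rate / m = 4.700000
Periods per year m = 1; per-period yield y/m = 0.079000
Number of cashflows N = 3
Cashflows (t years, CF_t, discount factor 1/(1+y/m)^(m*t), PV):
  t = 1.0000: CF_t = 4.700000, DF = 0.926784, PV = 4.355885
  t = 2.0000: CF_t = 4.700000, DF = 0.858929, PV = 4.036965
  t = 3.0000: CF_t = 104.700000, DF = 0.796041, PV = 83.345537
Price P = sum_t PV_t = 91.738387

Answer: Price = 91.7384


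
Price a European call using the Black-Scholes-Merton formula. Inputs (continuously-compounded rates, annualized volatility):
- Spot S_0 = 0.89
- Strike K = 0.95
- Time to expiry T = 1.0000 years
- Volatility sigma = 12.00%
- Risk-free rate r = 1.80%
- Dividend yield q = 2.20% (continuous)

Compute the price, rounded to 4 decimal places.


Answer: Price = 0.0189

Derivation:
d1 = (ln(S/K) + (r - q + 0.5*sigma^2) * T) / (sigma * sqrt(T)) = -0.51700435
d2 = d1 - sigma * sqrt(T) = -0.63700435
exp(-rT) = 0.98216103; exp(-qT) = 0.97824024
C = S_0 * exp(-qT) * N(d1) - K * exp(-rT) * N(d2)
N(d1) = 0.30257656; N(d2) = 0.26206101
C = 0.8900 * 0.97824024 * 0.30257656 - 0.9500 * 0.98216103 * 0.26206101 = 0.0189


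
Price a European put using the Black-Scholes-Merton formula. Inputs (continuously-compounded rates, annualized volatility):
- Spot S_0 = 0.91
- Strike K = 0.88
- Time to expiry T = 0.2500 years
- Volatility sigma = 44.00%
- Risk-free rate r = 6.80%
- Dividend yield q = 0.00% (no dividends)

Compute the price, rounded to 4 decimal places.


Answer: Price = 0.0574

Derivation:
d1 = (ln(S/K) + (r - q + 0.5*sigma^2) * T) / (sigma * sqrt(T)) = 0.33964860
d2 = d1 - sigma * sqrt(T) = 0.11964860
exp(-rT) = 0.98314368; exp(-qT) = 1.00000000
P = K * exp(-rT) * N(-d2) - S_0 * exp(-qT) * N(-d1)
N(-d1) = 0.36706059; N(-d2) = 0.45238076
P = 0.8800 * 0.98314368 * 0.45238076 - 0.9100 * 1.00000000 * 0.36706059 = 0.0574


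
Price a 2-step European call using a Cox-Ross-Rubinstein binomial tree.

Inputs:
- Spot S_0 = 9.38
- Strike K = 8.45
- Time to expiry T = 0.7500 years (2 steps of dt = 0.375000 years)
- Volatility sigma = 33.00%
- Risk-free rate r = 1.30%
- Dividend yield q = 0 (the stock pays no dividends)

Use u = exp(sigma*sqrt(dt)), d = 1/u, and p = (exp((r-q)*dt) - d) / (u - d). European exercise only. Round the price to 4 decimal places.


dt = T/N = 0.375000
u = exp(sigma*sqrt(dt)) = 1.223949; d = 1/u = 0.817027
p = (exp((r-q)*dt) - d) / (u - d) = 0.461660
Discount per step: exp(-r*dt) = 0.995137
Stock lattice S(k, i) with i counting down-moves:
  k=0: S(0,0) = 9.3800
  k=1: S(1,0) = 11.4806; S(1,1) = 7.6637
  k=2: S(2,0) = 14.0517; S(2,1) = 9.3800; S(2,2) = 6.2615
Terminal payoffs V(N, i) = max(S_T - K, 0):
  V(2,0) = 5.601731; V(2,1) = 0.930000; V(2,2) = 0.000000
Backward induction: V(k, i) = exp(-r*dt) * [p * V(k+1, i) + (1-p) * V(k+1, i+1)].
  V(1,0) = exp(-r*dt) * [p*5.601731 + (1-p)*0.930000] = 3.071740
  V(1,1) = exp(-r*dt) * [p*0.930000 + (1-p)*0.000000] = 0.427256
  V(0,0) = exp(-r*dt) * [p*3.071740 + (1-p)*0.427256] = 1.640093

Answer: Price = V(0,0) = 1.6401


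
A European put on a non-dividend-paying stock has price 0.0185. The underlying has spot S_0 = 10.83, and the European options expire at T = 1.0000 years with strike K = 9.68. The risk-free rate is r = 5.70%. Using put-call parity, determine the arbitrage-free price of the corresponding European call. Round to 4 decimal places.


Answer: Call price = 1.7048

Derivation:
Put-call parity: C - P = S_0 * exp(-qT) - K * exp(-rT).
S_0 * exp(-qT) = 10.8300 * 1.00000000 = 10.83000000
K * exp(-rT) = 9.6800 * 0.94459407 = 9.14367059
C = P + S*exp(-qT) - K*exp(-rT)
C = 0.0185 + 10.83000000 - 9.14367059 = 1.7048


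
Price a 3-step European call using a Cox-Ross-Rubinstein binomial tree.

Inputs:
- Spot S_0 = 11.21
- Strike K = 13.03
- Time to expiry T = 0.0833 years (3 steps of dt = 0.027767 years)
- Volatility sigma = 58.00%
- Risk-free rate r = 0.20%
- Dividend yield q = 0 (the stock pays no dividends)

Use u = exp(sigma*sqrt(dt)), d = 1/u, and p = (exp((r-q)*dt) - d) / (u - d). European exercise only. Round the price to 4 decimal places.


Answer: Price = V(0,0) = 0.2105

Derivation:
dt = T/N = 0.027767
u = exp(sigma*sqrt(dt)) = 1.101472; d = 1/u = 0.907876
p = (exp((r-q)*dt) - d) / (u - d) = 0.476144
Discount per step: exp(-r*dt) = 0.999944
Stock lattice S(k, i) with i counting down-moves:
  k=0: S(0,0) = 11.2100
  k=1: S(1,0) = 12.3475; S(1,1) = 10.1773
  k=2: S(2,0) = 13.6004; S(2,1) = 11.2100; S(2,2) = 9.2397
  k=3: S(3,0) = 14.9805; S(3,1) = 12.3475; S(3,2) = 10.1773; S(3,3) = 8.3885
Terminal payoffs V(N, i) = max(S_T - K, 0):
  V(3,0) = 1.950483; V(3,1) = 0.000000; V(3,2) = 0.000000; V(3,3) = 0.000000
Backward induction: V(k, i) = exp(-r*dt) * [p * V(k+1, i) + (1-p) * V(k+1, i+1)].
  V(2,0) = exp(-r*dt) * [p*1.950483 + (1-p)*0.000000] = 0.928659
  V(2,1) = exp(-r*dt) * [p*0.000000 + (1-p)*0.000000] = 0.000000
  V(2,2) = exp(-r*dt) * [p*0.000000 + (1-p)*0.000000] = 0.000000
  V(1,0) = exp(-r*dt) * [p*0.928659 + (1-p)*0.000000] = 0.442151
  V(1,1) = exp(-r*dt) * [p*0.000000 + (1-p)*0.000000] = 0.000000
  V(0,0) = exp(-r*dt) * [p*0.442151 + (1-p)*0.000000] = 0.210516


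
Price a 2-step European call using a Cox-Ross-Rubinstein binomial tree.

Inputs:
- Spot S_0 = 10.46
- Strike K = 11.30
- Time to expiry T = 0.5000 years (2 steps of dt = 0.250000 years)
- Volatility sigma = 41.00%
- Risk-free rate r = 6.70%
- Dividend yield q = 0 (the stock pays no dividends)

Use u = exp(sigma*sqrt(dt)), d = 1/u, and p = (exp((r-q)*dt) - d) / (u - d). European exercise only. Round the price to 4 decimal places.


Answer: Price = V(0,0) = 1.0352

Derivation:
dt = T/N = 0.250000
u = exp(sigma*sqrt(dt)) = 1.227525; d = 1/u = 0.814647
p = (exp((r-q)*dt) - d) / (u - d) = 0.489839
Discount per step: exp(-r*dt) = 0.983390
Stock lattice S(k, i) with i counting down-moves:
  k=0: S(0,0) = 10.4600
  k=1: S(1,0) = 12.8399; S(1,1) = 8.5212
  k=2: S(2,0) = 15.7613; S(2,1) = 10.4600; S(2,2) = 6.9418
Terminal payoffs V(N, i) = max(S_T - K, 0):
  V(2,0) = 4.461314; V(2,1) = 0.000000; V(2,2) = 0.000000
Backward induction: V(k, i) = exp(-r*dt) * [p * V(k+1, i) + (1-p) * V(k+1, i+1)].
  V(1,0) = exp(-r*dt) * [p*4.461314 + (1-p)*0.000000] = 2.149028
  V(1,1) = exp(-r*dt) * [p*0.000000 + (1-p)*0.000000] = 0.000000
  V(0,0) = exp(-r*dt) * [p*2.149028 + (1-p)*0.000000] = 1.035193


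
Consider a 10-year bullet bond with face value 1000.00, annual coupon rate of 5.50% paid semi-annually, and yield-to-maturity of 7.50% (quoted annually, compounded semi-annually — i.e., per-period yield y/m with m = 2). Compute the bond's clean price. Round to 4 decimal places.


Answer: Price = 861.0380

Derivation:
Coupon per period c = face * coupon_rate / m = 27.500000
Periods per year m = 2; per-period yield y/m = 0.037500
Number of cashflows N = 20
Cashflows (t years, CF_t, discount factor 1/(1+y/m)^(m*t), PV):
  t = 0.5000: CF_t = 27.500000, DF = 0.963855, PV = 26.506024
  t = 1.0000: CF_t = 27.500000, DF = 0.929017, PV = 25.547975
  t = 1.5000: CF_t = 27.500000, DF = 0.895438, PV = 24.624554
  t = 2.0000: CF_t = 27.500000, DF = 0.863073, PV = 23.734510
  t = 2.5000: CF_t = 27.500000, DF = 0.831878, PV = 22.876636
  t = 3.0000: CF_t = 27.500000, DF = 0.801810, PV = 22.049770
  t = 3.5000: CF_t = 27.500000, DF = 0.772829, PV = 21.252790
  t = 4.0000: CF_t = 27.500000, DF = 0.744895, PV = 20.484617
  t = 4.5000: CF_t = 27.500000, DF = 0.717971, PV = 19.744209
  t = 5.0000: CF_t = 27.500000, DF = 0.692020, PV = 19.030563
  t = 5.5000: CF_t = 27.500000, DF = 0.667008, PV = 18.342711
  t = 6.0000: CF_t = 27.500000, DF = 0.642899, PV = 17.679722
  t = 6.5000: CF_t = 27.500000, DF = 0.619662, PV = 17.040696
  t = 7.0000: CF_t = 27.500000, DF = 0.597264, PV = 16.424767
  t = 7.5000: CF_t = 27.500000, DF = 0.575676, PV = 15.831101
  t = 8.0000: CF_t = 27.500000, DF = 0.554869, PV = 15.258892
  t = 8.5000: CF_t = 27.500000, DF = 0.534813, PV = 14.707366
  t = 9.0000: CF_t = 27.500000, DF = 0.515483, PV = 14.175775
  t = 9.5000: CF_t = 27.500000, DF = 0.496851, PV = 13.663397
  t = 10.0000: CF_t = 1027.500000, DF = 0.478892, PV = 492.061881
Price P = sum_t PV_t = 861.037958
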